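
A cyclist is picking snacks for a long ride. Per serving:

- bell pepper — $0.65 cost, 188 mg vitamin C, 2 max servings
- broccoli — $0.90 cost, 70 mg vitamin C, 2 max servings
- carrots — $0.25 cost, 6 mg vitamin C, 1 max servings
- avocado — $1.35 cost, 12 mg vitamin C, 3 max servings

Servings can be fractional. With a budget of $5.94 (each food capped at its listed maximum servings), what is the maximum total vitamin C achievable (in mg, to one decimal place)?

Vitamin C per dollar: bell pepper 289.2, broccoli 77.78, carrots 24, avocado 8.889.
Take 2 servings of bell pepper: spends $1.30, +376.0 mg vitamin C (running total 376.0 mg).
Take 2 servings of broccoli: spends $1.80, +140.0 mg vitamin C (running total 516.0 mg).
Take 1 serving of carrots: spends $0.25, +6.0 mg vitamin C (running total 522.0 mg).
Take 1.919 servings of avocado: spends $2.59, +23.0 mg vitamin C (running total 545.0 mg).
Greedy by best ratio exhausts the cost allowance optimally: 545.0 mg.

545.0 mg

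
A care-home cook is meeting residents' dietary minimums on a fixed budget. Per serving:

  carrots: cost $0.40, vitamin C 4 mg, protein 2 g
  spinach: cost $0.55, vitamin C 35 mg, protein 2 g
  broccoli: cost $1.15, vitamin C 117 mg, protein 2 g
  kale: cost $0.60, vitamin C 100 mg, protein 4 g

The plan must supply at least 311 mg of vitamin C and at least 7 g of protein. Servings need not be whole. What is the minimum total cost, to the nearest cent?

$1.87

A basic optimal solution has at most two foods positive. Try each food alone and each pair with both targets met exactly.
carrots only: max(311/4, 7/2) = 77.75 servings → $31.10.
spinach only: max(311/35, 7/2) = 8.886 servings → $4.89.
broccoli only: max(311/117, 7/2) = 3.5 servings → $4.03.
kale only: max(311/100, 7/4) = 3.11 servings → $1.87.
carrots + spinach: intersection lies outside the first quadrant.
carrots + broccoli with both tight: 0.8717 servings and 2.628 servings → $3.37.
carrots + kale: the both-tight solution has a negative serving — not a feasible corner.
spinach + broccoli with both tight: 1.201 servings and 2.299 servings → $3.30.
spinach + kale: intersection lies outside the first quadrant.
broccoli + kale with both tight: 2.03 servings and 0.7351 servings → $2.78.
The minimum over all feasible corners is $1.87.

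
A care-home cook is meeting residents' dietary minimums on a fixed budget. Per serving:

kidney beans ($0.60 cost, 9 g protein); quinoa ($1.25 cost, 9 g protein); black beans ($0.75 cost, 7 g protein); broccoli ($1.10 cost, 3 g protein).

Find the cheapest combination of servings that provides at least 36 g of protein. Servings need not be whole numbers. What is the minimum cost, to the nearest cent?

Cost per g of protein: kidney beans $0.0667, black beans $0.1071, quinoa $0.1389, broccoli $0.3667.
With no serving limits, use only kidney beans: 36 g / 9 g = 4 servings × $0.60 = $2.40.

$2.40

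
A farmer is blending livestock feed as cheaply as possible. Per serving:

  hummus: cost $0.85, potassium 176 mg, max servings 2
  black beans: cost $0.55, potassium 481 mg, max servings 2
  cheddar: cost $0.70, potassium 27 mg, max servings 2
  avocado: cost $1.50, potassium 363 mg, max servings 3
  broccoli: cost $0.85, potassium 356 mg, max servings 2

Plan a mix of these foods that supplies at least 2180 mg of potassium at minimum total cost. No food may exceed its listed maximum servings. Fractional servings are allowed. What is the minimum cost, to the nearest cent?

$4.89

Cost per mg of potassium: black beans $0.0011, broccoli $0.0024, avocado $0.0041, hummus $0.0048, cheddar $0.0259.
Take 2 servings of black beans: +962.0 mg potassium for $1.10 (total $1.10, still need 1218.0 mg).
Take 2 servings of broccoli: +712.0 mg potassium for $1.70 (total $2.80, still need 506.0 mg).
Take 1.394 servings of avocado: +506.0 mg potassium for $2.09 (total $4.89, still need 0.0 mg).
Greedy by cheapest-per-mg is optimal for a single linear constraint, so the minimum cost is $4.89.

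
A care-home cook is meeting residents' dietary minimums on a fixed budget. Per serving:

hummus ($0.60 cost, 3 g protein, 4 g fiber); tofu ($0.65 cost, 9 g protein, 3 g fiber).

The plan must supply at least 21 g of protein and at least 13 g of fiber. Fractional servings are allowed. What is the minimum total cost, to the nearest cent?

$2.28

A basic optimal solution has at most two foods positive. Try each food alone and each pair with both targets met exactly.
hummus only: max(21/3, 13/4) = 7 servings → $4.20.
tofu only: max(21/9, 13/3) = 4.333 servings → $2.82.
hummus + tofu with both tight: 2 servings and 1.667 servings → $2.28.
Cheapest feasible corner: $2.28.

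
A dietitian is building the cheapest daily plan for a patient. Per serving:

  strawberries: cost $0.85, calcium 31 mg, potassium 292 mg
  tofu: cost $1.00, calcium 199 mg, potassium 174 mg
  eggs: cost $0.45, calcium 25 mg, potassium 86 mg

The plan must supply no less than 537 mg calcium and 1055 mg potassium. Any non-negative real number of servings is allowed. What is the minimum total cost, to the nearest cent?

$4.23

An LP optimum is at a vertex; with two nutrient constraints at most two foods are used. Check each candidate.
strawberries only: max(537/31, 1055/292) = 17.32 servings → $14.72.
tofu only: max(537/199, 1055/174) = 6.063 servings → $6.06.
eggs only: max(537/25, 1055/86) = 21.48 servings → $9.67.
strawberries + tofu with both tight: 2.21 servings and 2.354 servings → $4.23.
strawberries + eggs with both targets exact would need a negative amount; discard.
tofu + eggs with both tight: 1.552 servings and 9.128 servings → $5.66.
So the least-cost plan costs $4.23.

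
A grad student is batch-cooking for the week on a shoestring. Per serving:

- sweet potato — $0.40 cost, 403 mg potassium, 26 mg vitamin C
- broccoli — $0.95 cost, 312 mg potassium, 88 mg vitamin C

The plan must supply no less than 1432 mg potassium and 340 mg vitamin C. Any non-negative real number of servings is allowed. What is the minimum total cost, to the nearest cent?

$3.76

Two binding constraints pin down two serving amounts, so the optimal mix uses at most two foods. The candidates are each food alone (scaled to the tighter of potassium/vitamin C) and each pair with both constraints tight.
sweet potato only: max(1432/403, 340/26) = 13.08 servings → $5.23.
broccoli only: max(1432/312, 340/88) = 4.59 servings → $4.36.
sweet potato + broccoli with both tight: 0.7289 servings and 3.648 servings → $3.76.
So the least-cost plan costs $3.76.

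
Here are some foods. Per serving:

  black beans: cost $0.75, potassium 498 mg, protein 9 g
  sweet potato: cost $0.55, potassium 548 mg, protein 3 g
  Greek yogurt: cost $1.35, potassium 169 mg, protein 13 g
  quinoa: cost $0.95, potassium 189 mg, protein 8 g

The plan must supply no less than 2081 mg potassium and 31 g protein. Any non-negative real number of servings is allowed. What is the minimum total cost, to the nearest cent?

Compare the cost at each extreme point of the feasible region.
black beans only: max(2081/498, 31/9) = 4.179 servings → $3.13.
sweet potato only: max(2081/548, 31/3) = 10.33 servings → $5.68.
Greek yogurt only: max(2081/169, 31/13) = 12.31 servings → $16.62.
quinoa only: max(2081/189, 31/8) = 11.01 servings → $10.46.
black beans + sweet potato with both tight: 3.125 servings and 0.9572 servings → $2.87.
black beans + Greek yogurt: intersection lies outside the first quadrant.
black beans + quinoa: intersection lies outside the first quadrant.
sweet potato + Greek yogurt with both tight: 3.297 servings and 1.624 servings → $4.01.
sweet potato + quinoa with both tight: 2.827 servings and 2.815 servings → $4.23.
Greek yogurt + quinoa with both targets exact would need a negative amount; discard.
The minimum over all feasible corners is $2.87.

$2.87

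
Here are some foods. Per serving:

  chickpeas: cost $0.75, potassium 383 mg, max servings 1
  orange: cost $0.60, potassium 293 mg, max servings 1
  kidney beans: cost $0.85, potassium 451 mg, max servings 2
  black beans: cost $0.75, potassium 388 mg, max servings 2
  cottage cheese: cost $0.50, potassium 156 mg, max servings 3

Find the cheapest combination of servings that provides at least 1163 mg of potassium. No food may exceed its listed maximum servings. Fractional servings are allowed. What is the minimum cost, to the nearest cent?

Cost per mg of potassium: kidney beans $0.0019, black beans $0.0019, chickpeas $0.0020, orange $0.0020, cottage cheese $0.0032.
Take 2 servings of kidney beans: +902.0 mg potassium for $1.70 (total $1.70, still need 261.0 mg).
Take 0.6727 servings of black beans: +261.0 mg potassium for $0.50 (total $2.20, still need 0.0 mg).
Filling from the cheapest source first is optimal under one linear minimum: $2.20.

$2.20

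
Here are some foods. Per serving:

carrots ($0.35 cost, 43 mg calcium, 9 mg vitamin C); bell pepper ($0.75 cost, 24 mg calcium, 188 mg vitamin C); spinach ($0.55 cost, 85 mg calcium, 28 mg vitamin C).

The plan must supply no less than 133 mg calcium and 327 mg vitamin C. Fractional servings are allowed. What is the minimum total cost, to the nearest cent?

$1.80

This is a tiny linear program; its minimum lies at a vertex of the feasible set. List the vertices and price them.
carrots only: max(133/43, 327/9) = 36.33 servings → $12.72.
bell pepper only: max(133/24, 327/188) = 5.542 servings → $4.16.
spinach only: max(133/85, 327/28) = 11.68 servings → $6.42.
carrots + bell pepper with both tight: 2.18 servings and 1.635 servings → $1.99.
carrots + spinach: the both-tight solution has a negative serving — not a feasible corner.
bell pepper + spinach with both tight: 1.572 servings and 1.121 servings → $1.80.
The minimum over all feasible corners is $1.80.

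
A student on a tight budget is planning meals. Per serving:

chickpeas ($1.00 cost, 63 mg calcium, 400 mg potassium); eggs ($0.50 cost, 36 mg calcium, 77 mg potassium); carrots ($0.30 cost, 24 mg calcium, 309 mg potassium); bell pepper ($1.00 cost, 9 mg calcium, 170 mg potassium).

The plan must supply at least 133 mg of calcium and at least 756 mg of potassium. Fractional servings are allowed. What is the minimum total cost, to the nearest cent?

chickpeas only: max(133/63, 756/400) = 2.111 servings → $2.11.
eggs only: max(133/36, 756/77) = 9.818 servings → $4.91.
carrots only: max(133/24, 756/309) = 5.542 servings → $1.66.
bell pepper only: max(133/9, 756/170) = 14.78 servings → $14.78.
chickpeas + eggs with both tight: 1.778 servings and 0.5835 servings → $2.07.
chickpeas + carrots with both targets exact would need a negative amount; discard.
chickpeas + bell pepper: the both-tight solution has a negative serving — not a feasible corner.
eggs + carrots with both tight: 2.474 servings and 1.83 servings → $1.79.
eggs + bell pepper with both tight: 2.912 servings and 3.128 servings → $4.58.
carrots + bell pepper: the both-tight solution has a negative serving — not a feasible corner.
Cheapest feasible corner: $1.66.

$1.66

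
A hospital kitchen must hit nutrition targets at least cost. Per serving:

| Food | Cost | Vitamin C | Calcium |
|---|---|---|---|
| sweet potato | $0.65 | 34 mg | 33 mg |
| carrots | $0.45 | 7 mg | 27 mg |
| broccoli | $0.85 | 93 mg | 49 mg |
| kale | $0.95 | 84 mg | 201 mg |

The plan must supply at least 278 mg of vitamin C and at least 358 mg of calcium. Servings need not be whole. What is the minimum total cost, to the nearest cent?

With two linear requirements the optimum uses one or two foods; enumerate the corners.
sweet potato only: max(278/34, 358/33) = 10.85 servings → $7.05.
carrots only: max(278/7, 358/27) = 39.71 servings → $17.87.
broccoli only: max(278/93, 358/49) = 7.306 servings → $6.21.
kale only: max(278/84, 358/201) = 3.31 servings → $3.14.
sweet potato + carrots with both tight: 7.278 servings and 4.364 servings → $6.69.
sweet potato + broccoli: intersection lies outside the first quadrant.
sweet potato + kale with both tight: 6.353 servings and 0.7381 servings → $4.83.
carrots + broccoli with both tight: 9.074 servings and 2.306 servings → $6.04.
carrots + kale: intersection lies outside the first quadrant.
broccoli + kale with both tight: 1.77 servings and 1.35 servings → $2.79.
Cheapest feasible corner: $2.79.

$2.79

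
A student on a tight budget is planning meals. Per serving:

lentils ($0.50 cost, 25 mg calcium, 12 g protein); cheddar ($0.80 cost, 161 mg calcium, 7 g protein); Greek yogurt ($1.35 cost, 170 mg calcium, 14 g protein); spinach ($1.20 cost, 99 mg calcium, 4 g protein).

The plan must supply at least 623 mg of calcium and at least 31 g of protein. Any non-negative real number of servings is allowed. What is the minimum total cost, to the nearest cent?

Two binding constraints pin down two serving amounts, so the optimal mix uses at most two foods. The candidates are each food alone (scaled to the tighter of calcium/protein) and each pair with both constraints tight.
lentils only: max(623/25, 31/12) = 24.92 servings → $12.46.
cheddar only: max(623/161, 31/7) = 4.429 servings → $3.54.
Greek yogurt only: max(623/170, 31/14) = 3.665 servings → $4.95.
spinach only: max(623/99, 31/4) = 7.75 servings → $9.30.
lentils + cheddar with both tight: 0.3586 servings and 3.814 servings → $3.23.
lentils + Greek yogurt with both targets exact would need a negative amount; discard.
lentils + spinach with both tight: 0.5303 servings and 6.159 servings → $7.66.
cheddar + Greek yogurt with both tight: 3.244 servings and 0.5921 servings → $3.39.
cheddar + spinach with both targets exact would need a negative amount; discard.
Greek yogurt + spinach with both tight: 0.8173 servings and 4.89 servings → $6.97.
Cheapest feasible corner: $3.23.

$3.23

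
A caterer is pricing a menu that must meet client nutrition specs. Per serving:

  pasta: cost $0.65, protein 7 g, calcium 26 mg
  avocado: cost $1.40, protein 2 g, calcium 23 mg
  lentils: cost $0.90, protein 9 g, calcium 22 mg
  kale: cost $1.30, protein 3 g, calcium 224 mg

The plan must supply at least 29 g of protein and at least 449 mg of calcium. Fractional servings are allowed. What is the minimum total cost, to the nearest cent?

Compare the cost at each extreme point of the feasible region.
pasta only: max(29/7, 449/26) = 17.27 servings → $11.22.
avocado only: max(29/2, 449/23) = 19.52 servings → $27.33.
lentils only: max(29/9, 449/22) = 20.41 servings → $18.37.
kale only: max(29/3, 449/224) = 9.667 servings → $12.57.
pasta + avocado: the both-tight solution has a negative serving — not a feasible corner.
pasta + lentils with both targets exact would need a negative amount; discard.
pasta + kale with both tight: 3.456 servings and 1.603 servings → $4.33.
avocado + lentils with both targets exact would need a negative amount; discard.
avocado + kale with both tight: 13.59 servings and 0.6095 servings → $19.81.
lentils + kale with both tight: 2.641 servings and 1.745 servings → $4.65.
The minimum over all feasible corners is $4.33.

$4.33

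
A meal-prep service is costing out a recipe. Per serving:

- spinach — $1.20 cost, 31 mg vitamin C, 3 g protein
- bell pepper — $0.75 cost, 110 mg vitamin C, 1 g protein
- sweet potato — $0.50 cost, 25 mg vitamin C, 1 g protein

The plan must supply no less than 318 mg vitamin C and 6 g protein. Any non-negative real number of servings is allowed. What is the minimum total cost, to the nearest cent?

$3.30

spinach only: max(318/31, 6/3) = 10.26 servings → $12.31.
bell pepper only: max(318/110, 6/1) = 6 servings → $4.50.
sweet potato only: max(318/25, 6/1) = 12.72 servings → $6.36.
spinach + bell pepper with both tight: 1.144 servings and 2.569 servings → $3.30.
spinach + sweet potato: intersection lies outside the first quadrant.
bell pepper + sweet potato with both tight: 1.976 servings and 4.024 servings → $3.49.
Cheapest feasible corner: $3.30.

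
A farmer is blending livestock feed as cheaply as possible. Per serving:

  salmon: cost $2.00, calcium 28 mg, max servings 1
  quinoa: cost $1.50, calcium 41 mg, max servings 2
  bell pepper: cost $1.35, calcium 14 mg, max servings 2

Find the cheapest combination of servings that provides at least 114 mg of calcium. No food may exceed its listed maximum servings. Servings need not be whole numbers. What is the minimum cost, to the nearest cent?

Cost per mg of calcium: quinoa $0.0366, salmon $0.0714, bell pepper $0.0964.
Take 2 servings of quinoa: +82.0 mg calcium for $3.00 (total $3.00, still need 32.0 mg).
Take 1 serving of salmon: +28.0 mg calcium for $2.00 (total $5.00, still need 4.0 mg).
Take 0.2857 servings of bell pepper: +4.0 mg calcium for $0.39 (total $5.39, still need 0.0 mg).
Greedy by cheapest-per-mg is optimal for a single linear constraint, so the minimum cost is $5.39.

$5.39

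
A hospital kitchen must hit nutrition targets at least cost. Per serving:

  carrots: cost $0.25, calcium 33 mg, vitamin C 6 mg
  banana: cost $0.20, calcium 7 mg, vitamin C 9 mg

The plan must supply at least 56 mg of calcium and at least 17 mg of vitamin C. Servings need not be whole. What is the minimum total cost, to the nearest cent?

At the optimum either one food covers both requirements or two foods hit both targets exactly; no other combination can be cheaper.
carrots only: max(56/33, 17/6) = 2.833 servings → $0.71.
banana only: max(56/7, 17/9) = 8 servings → $1.60.
carrots + banana with both tight: 1.51 servings and 0.8824 servings → $0.55.
So the least-cost plan costs $0.55.

$0.55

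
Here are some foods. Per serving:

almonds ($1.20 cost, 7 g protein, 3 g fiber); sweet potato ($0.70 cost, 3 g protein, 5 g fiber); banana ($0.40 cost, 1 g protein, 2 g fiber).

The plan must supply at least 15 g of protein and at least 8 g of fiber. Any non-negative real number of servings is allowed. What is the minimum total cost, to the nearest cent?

$2.65

A basic optimal solution has at most two foods positive. Try each food alone and each pair with both targets met exactly.
almonds only: max(15/7, 8/3) = 2.667 servings → $3.20.
sweet potato only: max(15/3, 8/5) = 5 servings → $3.50.
banana only: max(15/1, 8/2) = 15 servings → $6.00.
almonds + sweet potato with both tight: 1.962 servings and 0.4231 servings → $2.65.
almonds + banana with both tight: 2 servings and 1 serving → $2.80.
sweet potato + banana: intersection lies outside the first quadrant.
The minimum over all feasible corners is $2.65.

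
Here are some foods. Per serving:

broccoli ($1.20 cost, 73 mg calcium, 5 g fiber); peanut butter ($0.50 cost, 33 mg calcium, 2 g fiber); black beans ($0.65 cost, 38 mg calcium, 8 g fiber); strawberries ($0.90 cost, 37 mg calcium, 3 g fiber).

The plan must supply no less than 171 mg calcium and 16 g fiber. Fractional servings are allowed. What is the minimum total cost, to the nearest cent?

$2.66

broccoli only: max(171/73, 16/5) = 3.2 servings → $3.84.
peanut butter only: max(171/33, 16/2) = 8 servings → $4.00.
black beans only: max(171/38, 16/8) = 4.5 servings → $2.92.
strawberries only: max(171/37, 16/3) = 5.333 servings → $4.80.
broccoli + peanut butter: the both-tight solution has a negative serving — not a feasible corner.
broccoli + black beans with both tight: 1.929 servings and 0.7944 servings → $2.83.
broccoli + strawberries: intersection lies outside the first quadrant.
peanut butter + black beans with both tight: 4.043 servings and 0.9894 servings → $2.66.
peanut butter + strawberries with both targets exact would need a negative amount; discard.
black beans + strawberries with both tight: 0.4341 servings and 4.176 servings → $4.04.
Cheapest feasible corner: $2.66.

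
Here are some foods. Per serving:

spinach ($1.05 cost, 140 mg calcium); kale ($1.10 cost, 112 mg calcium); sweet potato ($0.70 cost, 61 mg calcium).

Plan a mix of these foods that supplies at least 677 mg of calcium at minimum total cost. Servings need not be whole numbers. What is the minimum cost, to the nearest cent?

Cost per mg of calcium: spinach $0.0075, kale $0.0098, sweet potato $0.0115.
With no serving limits, use only spinach: 677 mg / 140 mg = 4.836 servings × $1.05 = $5.08.

$5.08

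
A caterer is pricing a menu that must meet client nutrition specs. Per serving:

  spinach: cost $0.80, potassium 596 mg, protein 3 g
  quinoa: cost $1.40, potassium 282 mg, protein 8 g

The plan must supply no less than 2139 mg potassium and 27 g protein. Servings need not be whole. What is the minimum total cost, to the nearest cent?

This is a tiny linear program; its minimum lies at a vertex of the feasible set. List the vertices and price them.
spinach only: max(2139/596, 27/3) = 9 servings → $7.20.
quinoa only: max(2139/282, 27/8) = 7.585 servings → $10.62.
spinach + quinoa with both tight: 2.422 servings and 2.467 servings → $5.39.
So the least-cost plan costs $5.39.

$5.39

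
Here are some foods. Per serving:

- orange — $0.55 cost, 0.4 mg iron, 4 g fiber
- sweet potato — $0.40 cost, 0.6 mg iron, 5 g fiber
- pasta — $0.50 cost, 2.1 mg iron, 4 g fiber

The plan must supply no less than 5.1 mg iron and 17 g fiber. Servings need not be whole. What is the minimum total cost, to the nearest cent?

Minimising a linear cost over {iron ≥ 5.1, fiber ≥ 17, servings ≥ 0} — the optimum is at a vertex, using one or two foods.
orange only: max(5.1/0.4, 17/4) = 12.75 servings → $7.01.
sweet potato only: max(5.1/0.6, 17/5) = 8.5 servings → $3.40.
pasta only: max(5.1/2.1, 17/4) = 4.25 servings → $2.12.
orange + sweet potato: intersection lies outside the first quadrant.
orange + pasta with both tight: 2.25 servings and 2 servings → $2.24.
sweet potato + pasta with both tight: 1.889 servings and 1.889 servings → $1.70.
The minimum over all feasible corners is $1.70.

$1.70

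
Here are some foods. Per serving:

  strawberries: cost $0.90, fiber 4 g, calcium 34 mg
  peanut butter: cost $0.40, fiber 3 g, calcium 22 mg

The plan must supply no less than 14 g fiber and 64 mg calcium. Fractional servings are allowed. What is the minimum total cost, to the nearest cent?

Check every corner: each single food scaled to meet both minima, and each pair solved so both constraints bind.
strawberries only: max(14/4, 64/34) = 3.5 servings → $3.15.
peanut butter only: max(14/3, 64/22) = 4.667 servings → $1.87.
strawberries + peanut butter: the both-tight solution has a negative serving — not a feasible corner.
The minimum over all feasible corners is $1.87.

$1.87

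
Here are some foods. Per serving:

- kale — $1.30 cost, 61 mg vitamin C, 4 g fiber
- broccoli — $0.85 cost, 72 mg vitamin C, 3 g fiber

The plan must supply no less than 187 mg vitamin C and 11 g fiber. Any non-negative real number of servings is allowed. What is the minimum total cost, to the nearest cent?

At the optimum either one food covers both requirements or two foods hit both targets exactly; no other combination can be cheaper.
kale only: max(187/61, 11/4) = 3.066 servings → $3.99.
broccoli only: max(187/72, 11/3) = 3.667 servings → $3.12.
kale + broccoli with both tight: 2.2 servings and 0.7333 servings → $3.48.
So the least-cost plan costs $3.12.

$3.12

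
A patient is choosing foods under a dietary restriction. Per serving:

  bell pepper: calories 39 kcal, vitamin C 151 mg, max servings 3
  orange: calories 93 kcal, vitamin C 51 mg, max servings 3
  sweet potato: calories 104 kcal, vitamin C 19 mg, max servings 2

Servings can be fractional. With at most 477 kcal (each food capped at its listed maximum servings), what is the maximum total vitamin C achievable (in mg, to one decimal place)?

Vitamin C per kcal: bell pepper 3.872, orange 0.5484, sweet potato 0.1827.
Take 3 servings of bell pepper: uses 117 kcal, +453.0 mg vitamin C (running total 453.0 mg).
Take 3 servings of orange: uses 279 kcal, +153.0 mg vitamin C (running total 606.0 mg).
Take 0.7788 servings of sweet potato: uses 81 kcal, +14.8 mg vitamin C (running total 620.8 mg).
Greedy by best ratio exhausts the calories allowance optimally: 620.8 mg.

620.8 mg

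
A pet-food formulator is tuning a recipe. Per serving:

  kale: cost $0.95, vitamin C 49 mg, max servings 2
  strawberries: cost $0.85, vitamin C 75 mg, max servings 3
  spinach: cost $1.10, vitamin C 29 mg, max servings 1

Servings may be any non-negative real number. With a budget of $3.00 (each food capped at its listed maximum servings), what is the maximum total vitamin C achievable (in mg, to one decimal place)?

248.2 mg

Vitamin C per dollar: strawberries 88.24, kale 51.58, spinach 26.36.
Take 3 servings of strawberries: spends $2.55, +225.0 mg vitamin C (running total 225.0 mg).
Take 0.4737 servings of kale: spends $0.45, +23.2 mg vitamin C (running total 248.2 mg).
Filling greedily by vitamin C-per-dollar is optimal for one linear limit, giving 248.2 mg.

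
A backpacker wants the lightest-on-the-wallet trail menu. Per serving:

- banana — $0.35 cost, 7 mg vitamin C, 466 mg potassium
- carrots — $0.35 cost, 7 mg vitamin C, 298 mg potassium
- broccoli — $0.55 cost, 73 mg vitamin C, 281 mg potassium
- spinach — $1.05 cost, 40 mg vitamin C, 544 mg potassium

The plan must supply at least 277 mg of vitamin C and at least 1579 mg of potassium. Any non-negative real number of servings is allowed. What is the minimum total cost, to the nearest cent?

banana only: max(277/7, 1579/466) = 39.57 servings → $13.85.
carrots only: max(277/7, 1579/298) = 39.57 servings → $13.85.
broccoli only: max(277/73, 1579/281) = 5.619 servings → $3.09.
spinach only: max(277/40, 1579/544) = 6.925 servings → $7.27.
banana + carrots: intersection lies outside the first quadrant.
banana + broccoli with both tight: 1.168 servings and 3.683 servings → $2.43.
banana + spinach: intersection lies outside the first quadrant.
carrots + broccoli with both tight: 1.892 servings and 3.613 servings → $2.65.
carrots + spinach: the both-tight solution has a negative serving — not a feasible corner.
broccoli + spinach with both tight: 3.074 servings and 1.315 servings → $3.07.
Cheapest feasible corner: $2.43.

$2.43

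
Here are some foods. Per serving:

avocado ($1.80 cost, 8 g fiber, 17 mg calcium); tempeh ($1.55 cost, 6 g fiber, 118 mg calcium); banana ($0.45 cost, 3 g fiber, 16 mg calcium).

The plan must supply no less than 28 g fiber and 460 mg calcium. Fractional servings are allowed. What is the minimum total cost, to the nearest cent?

$6.55

With two linear requirements the optimum uses one or two foods; enumerate the corners.
avocado only: max(28/8, 460/17) = 27.06 servings → $48.71.
tempeh only: max(28/6, 460/118) = 4.667 servings → $7.23.
banana only: max(28/3, 460/16) = 28.75 servings → $12.94.
avocado + tempeh with both tight: 0.6461 servings and 3.805 servings → $7.06.
avocado + banana: the both-tight solution has a negative serving — not a feasible corner.
tempeh + banana with both tight: 3.612 servings and 2.109 servings → $6.55.
The minimum over all feasible corners is $6.55.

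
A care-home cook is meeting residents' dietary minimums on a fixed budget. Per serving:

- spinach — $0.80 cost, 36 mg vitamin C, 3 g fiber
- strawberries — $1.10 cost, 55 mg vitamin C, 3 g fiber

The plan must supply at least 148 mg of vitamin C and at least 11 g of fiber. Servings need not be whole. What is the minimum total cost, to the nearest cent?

The cheapest plan sits at a corner of the feasible region — with two constraints it uses at most two foods.
spinach only: max(148/36, 11/3) = 4.111 servings → $3.29.
strawberries only: max(148/55, 11/3) = 3.667 servings → $4.03.
spinach + strawberries with both tight: 2.825 servings and 0.8421 servings → $3.19.
Cheapest feasible corner: $3.19.

$3.19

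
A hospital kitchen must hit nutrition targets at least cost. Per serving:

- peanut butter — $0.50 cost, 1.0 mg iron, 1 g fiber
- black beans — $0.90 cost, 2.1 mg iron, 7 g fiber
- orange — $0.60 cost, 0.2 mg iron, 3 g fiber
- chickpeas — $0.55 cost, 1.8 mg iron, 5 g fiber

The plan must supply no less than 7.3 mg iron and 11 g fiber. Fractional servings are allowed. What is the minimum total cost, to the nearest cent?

Two binding constraints pin down two serving amounts, so the optimal mix uses at most two foods. The candidates are each food alone (scaled to the tighter of iron/fiber) and each pair with both constraints tight.
peanut butter only: max(7.3/1.0, 11/1) = 11 servings → $5.50.
black beans only: max(7.3/2.1, 11/7) = 3.476 servings → $3.13.
orange only: max(7.3/0.2, 11/3) = 36.5 servings → $21.90.
chickpeas only: max(7.3/1.8, 11/5) = 4.056 servings → $2.23.
peanut butter + black beans with both tight: 5.714 servings and 0.7551 servings → $3.54.
peanut butter + orange with both tight: 7.036 servings and 1.321 servings → $4.31.
peanut butter + chickpeas with both tight: 5.219 servings and 1.156 servings → $3.25.
black beans + orange: intersection lies outside the first quadrant.
black beans + chickpeas: intersection lies outside the first quadrant.
orange + chickpeas: intersection lies outside the first quadrant.
So the least-cost plan costs $2.23.

$2.23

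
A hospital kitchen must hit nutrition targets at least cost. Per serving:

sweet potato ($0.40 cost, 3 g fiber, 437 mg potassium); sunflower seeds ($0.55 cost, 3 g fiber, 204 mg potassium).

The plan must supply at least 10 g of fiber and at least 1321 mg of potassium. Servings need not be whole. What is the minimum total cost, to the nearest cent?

Check every corner: each single food scaled to meet both minima, and each pair solved so both constraints bind.
sweet potato only: max(10/3, 1321/437) = 3.333 servings → $1.33.
sunflower seeds only: max(10/3, 1321/204) = 6.475 servings → $3.56.
sweet potato + sunflower seeds with both tight: 2.751 servings and 0.5823 servings → $1.42.
Cheapest feasible corner: $1.33.

$1.33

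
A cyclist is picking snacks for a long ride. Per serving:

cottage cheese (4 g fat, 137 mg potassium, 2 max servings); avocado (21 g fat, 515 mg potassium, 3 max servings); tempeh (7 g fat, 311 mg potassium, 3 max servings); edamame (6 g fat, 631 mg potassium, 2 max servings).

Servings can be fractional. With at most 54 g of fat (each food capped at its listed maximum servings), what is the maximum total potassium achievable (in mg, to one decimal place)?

2787.8 mg

Potassium per g fat: edamame 105.2, tempeh 44.43, cottage cheese 34.25, avocado 24.52.
Take 2 servings of edamame: uses 12 g fat, +1262.0 mg potassium (running total 1262.0 mg).
Take 3 servings of tempeh: uses 21 g fat, +933.0 mg potassium (running total 2195.0 mg).
Take 2 servings of cottage cheese: uses 8 g fat, +274.0 mg potassium (running total 2469.0 mg).
Take 0.619 servings of avocado: uses 13 g fat, +318.8 mg potassium (running total 2787.8 mg).
Greedy by best ratio exhausts the fat allowance optimally: 2787.8 mg.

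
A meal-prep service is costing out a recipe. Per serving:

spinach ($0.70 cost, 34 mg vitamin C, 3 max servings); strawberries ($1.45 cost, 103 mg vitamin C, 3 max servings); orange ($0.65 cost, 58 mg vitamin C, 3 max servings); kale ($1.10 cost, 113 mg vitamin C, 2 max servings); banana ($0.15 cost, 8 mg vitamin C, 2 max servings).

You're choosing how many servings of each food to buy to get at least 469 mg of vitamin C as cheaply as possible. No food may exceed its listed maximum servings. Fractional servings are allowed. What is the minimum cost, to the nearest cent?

$5.12

Cost per mg of vitamin C: kale $0.0097, orange $0.0112, strawberries $0.0141, banana $0.0187, spinach $0.0206.
Take 2 servings of kale: +226.0 mg vitamin C for $2.20 (total $2.20, still need 243.0 mg).
Take 3 servings of orange: +174.0 mg vitamin C for $1.95 (total $4.15, still need 69.0 mg).
Take 0.6699 servings of strawberries: +69.0 mg vitamin C for $0.97 (total $5.12, still need 0.0 mg).
Filling from the cheapest source first is optimal under one linear minimum: $5.12.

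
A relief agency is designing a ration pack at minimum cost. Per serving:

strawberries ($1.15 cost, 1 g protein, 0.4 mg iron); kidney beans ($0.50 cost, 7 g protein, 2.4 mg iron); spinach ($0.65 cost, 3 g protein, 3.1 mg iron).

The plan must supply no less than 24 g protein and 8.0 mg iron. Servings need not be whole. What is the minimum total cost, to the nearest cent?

An LP optimum is at a vertex; with two nutrient constraints at most two foods are used. Check each candidate.
strawberries only: max(24/1, 8.0/0.4) = 24 servings → $27.60.
kidney beans only: max(24/7, 8.0/2.4) = 3.429 servings → $1.71.
spinach only: max(24/3, 8.0/3.1) = 8 servings → $5.20.
strawberries + kidney beans with both targets exact would need a negative amount; discard.
strawberries + spinach: intersection lies outside the first quadrant.
kidney beans + spinach: the both-tight solution has a negative serving — not a feasible corner.
Cheapest feasible corner: $1.71.

$1.71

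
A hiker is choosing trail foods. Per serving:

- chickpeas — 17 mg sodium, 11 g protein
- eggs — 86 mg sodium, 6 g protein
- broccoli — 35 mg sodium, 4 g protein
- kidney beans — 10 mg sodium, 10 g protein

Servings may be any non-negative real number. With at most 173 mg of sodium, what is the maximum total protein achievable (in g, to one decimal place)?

173.0 g

Protein per mg sodium: kidney beans 1, chickpeas 0.6471, broccoli 0.1143, eggs 0.06977.
With no serving limits, spend the whole sodium allowance on kidney beans: 173 mg / 10 mg × 10 g = 173.0 g.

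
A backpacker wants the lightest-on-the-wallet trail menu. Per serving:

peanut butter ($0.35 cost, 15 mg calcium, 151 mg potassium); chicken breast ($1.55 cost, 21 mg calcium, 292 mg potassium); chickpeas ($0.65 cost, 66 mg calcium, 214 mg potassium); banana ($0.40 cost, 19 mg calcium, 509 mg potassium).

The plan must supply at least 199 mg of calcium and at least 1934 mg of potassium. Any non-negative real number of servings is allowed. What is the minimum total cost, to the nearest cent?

$2.57

Check every corner: each single food scaled to meet both minima, and each pair solved so both constraints bind.
peanut butter only: max(199/15, 1934/151) = 13.27 servings → $4.64.
chicken breast only: max(199/21, 1934/292) = 9.476 servings → $14.69.
chickpeas only: max(199/66, 1934/214) = 9.037 servings → $5.87.
banana only: max(199/19, 1934/509) = 10.47 servings → $4.19.
peanut butter + chicken breast: intersection lies outside the first quadrant.
peanut butter + chickpeas with both tight: 12.59 servings and 0.1538 servings → $4.51.
peanut butter + banana with both targets exact would need a negative amount; discard.
chicken breast + chickpeas with both tight: 5.756 servings and 1.184 servings → $9.69.
chicken breast + banana: the both-tight solution has a negative serving — not a feasible corner.
chickpeas + banana with both tight: 2.186 servings and 2.881 servings → $2.57.
So the least-cost plan costs $2.57.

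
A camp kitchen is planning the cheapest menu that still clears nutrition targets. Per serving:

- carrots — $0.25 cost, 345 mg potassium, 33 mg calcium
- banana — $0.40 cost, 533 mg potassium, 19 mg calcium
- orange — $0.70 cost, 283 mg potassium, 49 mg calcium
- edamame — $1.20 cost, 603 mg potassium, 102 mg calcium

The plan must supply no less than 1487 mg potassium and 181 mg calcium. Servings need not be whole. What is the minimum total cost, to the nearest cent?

$1.37

For a min-cost LP with two ≥-constraints, a basic feasible solution has at most two positive variables.
carrots only: max(1487/345, 181/33) = 5.485 servings → $1.37.
banana only: max(1487/533, 181/19) = 9.526 servings → $3.81.
orange only: max(1487/283, 181/49) = 5.254 servings → $3.68.
edamame only: max(1487/603, 181/102) = 2.466 servings → $2.96.
carrots + banana with both targets exact would need a negative amount; discard.
carrots + orange with both tight: 2.86 servings and 1.768 servings → $1.95.
carrots + edamame with both tight: 2.781 servings and 0.8746 servings → $1.74.
banana + orange with both tight: 1.043 servings and 3.289 servings → $2.72.
banana + edamame with both tight: 0.9912 servings and 1.59 servings → $2.30.
orange + edamame with both targets exact would need a negative amount; discard.
The minimum over all feasible corners is $1.37.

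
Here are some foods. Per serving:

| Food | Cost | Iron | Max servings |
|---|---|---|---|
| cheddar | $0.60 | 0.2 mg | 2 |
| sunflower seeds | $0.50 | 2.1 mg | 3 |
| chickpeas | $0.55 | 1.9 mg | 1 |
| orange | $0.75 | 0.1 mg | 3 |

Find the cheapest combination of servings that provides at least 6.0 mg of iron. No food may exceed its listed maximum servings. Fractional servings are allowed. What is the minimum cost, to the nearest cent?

Cost per mg of iron: sunflower seeds $0.2381, chickpeas $0.2895, cheddar $3.0000, orange $7.5000.
Take 2.857 servings of sunflower seeds: +6.0 mg iron for $1.43 (total $1.43, still need 0.0 mg).
Filling from the cheapest source first is optimal under one linear minimum: $1.43.

$1.43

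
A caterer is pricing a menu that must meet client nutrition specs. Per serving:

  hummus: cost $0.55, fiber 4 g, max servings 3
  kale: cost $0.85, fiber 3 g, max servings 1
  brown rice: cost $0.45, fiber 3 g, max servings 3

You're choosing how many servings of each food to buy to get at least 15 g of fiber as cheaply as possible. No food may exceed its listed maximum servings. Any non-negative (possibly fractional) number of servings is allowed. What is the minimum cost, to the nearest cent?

Cost per g of fiber: hummus $0.1375, brown rice $0.1500, kale $0.2833.
Take 3 servings of hummus: +12.0 g fiber for $1.65 (total $1.65, still need 3.0 g).
Take 1 serving of brown rice: +3.0 g fiber for $0.45 (total $2.10, still need 0.0 g).
Greedy by cheapest-per-g is optimal for a single linear constraint, so the minimum cost is $2.10.

$2.10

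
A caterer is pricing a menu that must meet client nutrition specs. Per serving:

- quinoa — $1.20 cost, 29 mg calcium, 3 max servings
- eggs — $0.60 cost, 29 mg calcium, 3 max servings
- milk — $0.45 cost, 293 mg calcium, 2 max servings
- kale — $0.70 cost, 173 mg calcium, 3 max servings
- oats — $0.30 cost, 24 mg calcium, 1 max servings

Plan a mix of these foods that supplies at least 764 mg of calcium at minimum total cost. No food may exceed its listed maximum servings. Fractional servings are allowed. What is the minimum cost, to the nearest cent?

$1.62

Cost per mg of calcium: milk $0.0015, kale $0.0040, oats $0.0125, eggs $0.0207, quinoa $0.0414.
Take 2 servings of milk: +586.0 mg calcium for $0.90 (total $0.90, still need 178.0 mg).
Take 1.029 servings of kale: +178.0 mg calcium for $0.72 (total $1.62, still need 0.0 mg).
Greedy by cheapest-per-mg is optimal for a single linear constraint, so the minimum cost is $1.62.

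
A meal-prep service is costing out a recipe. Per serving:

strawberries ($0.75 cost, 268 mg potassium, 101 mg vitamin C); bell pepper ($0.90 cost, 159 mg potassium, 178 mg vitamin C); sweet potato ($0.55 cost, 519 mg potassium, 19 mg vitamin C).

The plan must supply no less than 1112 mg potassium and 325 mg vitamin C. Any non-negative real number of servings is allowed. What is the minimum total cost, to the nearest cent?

$2.39

At the optimum either one food covers both requirements or two foods hit both targets exactly; no other combination can be cheaper.
strawberries only: max(1112/268, 325/101) = 4.149 servings → $3.11.
bell pepper only: max(1112/159, 325/178) = 6.994 servings → $6.29.
sweet potato only: max(1112/519, 325/19) = 17.11 servings → $9.41.
strawberries + bell pepper: intersection lies outside the first quadrant.
strawberries + sweet potato with both tight: 3.118 servings and 0.5327 servings → $2.63.
bell pepper + sweet potato with both tight: 1.651 servings and 1.637 servings → $2.39.
Cheapest feasible corner: $2.39.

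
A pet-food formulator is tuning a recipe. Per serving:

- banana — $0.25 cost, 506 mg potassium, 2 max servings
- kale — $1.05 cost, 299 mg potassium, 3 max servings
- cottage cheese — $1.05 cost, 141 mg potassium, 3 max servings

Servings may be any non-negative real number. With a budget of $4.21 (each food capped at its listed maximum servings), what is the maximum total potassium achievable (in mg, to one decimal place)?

1984.2 mg

Potassium per dollar: banana 2024, kale 284.8, cottage cheese 134.3.
Take 2 servings of banana: spends $0.50, +1012.0 mg potassium (running total 1012.0 mg).
Take 3 servings of kale: spends $3.15, +897.0 mg potassium (running total 1909.0 mg).
Take 0.5333 servings of cottage cheese: spends $0.56, +75.2 mg potassium (running total 1984.2 mg).
Filling greedily by potassium-per-dollar is optimal for one linear limit, giving 1984.2 mg.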